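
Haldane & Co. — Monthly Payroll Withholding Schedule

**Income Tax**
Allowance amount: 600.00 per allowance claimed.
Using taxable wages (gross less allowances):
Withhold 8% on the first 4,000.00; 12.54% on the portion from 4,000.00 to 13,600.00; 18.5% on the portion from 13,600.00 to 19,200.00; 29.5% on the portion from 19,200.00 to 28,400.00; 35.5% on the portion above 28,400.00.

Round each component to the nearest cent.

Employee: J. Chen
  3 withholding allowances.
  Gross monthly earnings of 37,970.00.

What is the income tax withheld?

Income Tax: taxable = 37,970.00 − 3×600.00 = 36,170.00
  5,273.84 + 35.5% × (36,170.00 − 28,400.00) = 5,273.84 + 35.5% × 7,770.00 = 8,032.19

8,032.19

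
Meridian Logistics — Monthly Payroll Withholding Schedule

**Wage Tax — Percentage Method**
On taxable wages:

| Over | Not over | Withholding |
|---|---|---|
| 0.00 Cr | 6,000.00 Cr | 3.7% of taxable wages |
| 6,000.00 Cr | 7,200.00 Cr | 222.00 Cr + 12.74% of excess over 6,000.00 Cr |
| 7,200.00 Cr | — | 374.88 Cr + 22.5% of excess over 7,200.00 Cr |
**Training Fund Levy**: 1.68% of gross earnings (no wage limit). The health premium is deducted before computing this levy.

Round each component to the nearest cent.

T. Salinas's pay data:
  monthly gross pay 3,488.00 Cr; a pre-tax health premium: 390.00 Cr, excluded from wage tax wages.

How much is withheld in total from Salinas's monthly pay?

Wage Tax: taxable = 3,488.00 Cr − 390.00 Cr = 3,098.00 Cr
  3.7% × 3,098.00 Cr = 114.63 Cr
Training Fund Levy: 1.68% × 3,098.00 Cr = 52.05 Cr
Total: 114.63 Cr + 52.05 Cr = 166.68 Cr

166.68 Cr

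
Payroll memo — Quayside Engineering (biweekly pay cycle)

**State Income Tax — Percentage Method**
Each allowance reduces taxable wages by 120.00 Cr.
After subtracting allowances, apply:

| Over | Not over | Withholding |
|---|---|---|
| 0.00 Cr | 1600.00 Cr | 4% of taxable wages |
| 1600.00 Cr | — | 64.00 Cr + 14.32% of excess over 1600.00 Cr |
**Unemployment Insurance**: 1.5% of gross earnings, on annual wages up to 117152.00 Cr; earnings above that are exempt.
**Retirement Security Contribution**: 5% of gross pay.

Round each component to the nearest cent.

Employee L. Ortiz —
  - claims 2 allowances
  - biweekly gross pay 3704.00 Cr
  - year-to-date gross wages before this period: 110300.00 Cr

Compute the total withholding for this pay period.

571.68 Cr

State Income Tax: taxable = 3704.00 Cr − 2×120.00 Cr = 3464.00 Cr
  64.00 Cr + 14.32% × (3464.00 Cr − 1600.00 Cr) = 64.00 Cr + 14.32% × 1864.00 Cr = 330.92 Cr
Unemployment Insurance: 1.5% × 3704.00 Cr = 55.56 Cr
Retirement Security Contribution: 5% × 3704.00 Cr = 185.20 Cr
Total: 330.92 Cr + 55.56 Cr + 185.20 Cr = 571.68 Cr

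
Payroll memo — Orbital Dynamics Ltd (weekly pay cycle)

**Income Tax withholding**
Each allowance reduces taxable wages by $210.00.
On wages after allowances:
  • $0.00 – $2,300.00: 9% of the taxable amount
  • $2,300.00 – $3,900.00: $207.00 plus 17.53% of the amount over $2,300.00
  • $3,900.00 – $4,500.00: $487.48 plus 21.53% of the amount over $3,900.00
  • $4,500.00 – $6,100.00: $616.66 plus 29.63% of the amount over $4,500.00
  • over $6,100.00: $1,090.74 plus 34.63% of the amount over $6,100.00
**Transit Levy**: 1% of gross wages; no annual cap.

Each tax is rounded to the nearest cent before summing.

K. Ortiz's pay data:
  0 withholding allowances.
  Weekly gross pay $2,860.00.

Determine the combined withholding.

$333.77

Income Tax: taxable = $2,860.00
  $207.00 + 17.53% × ($2,860.00 − $2,300.00) = $207.00 + 17.53% × $560.00 = $305.17
Transit Levy: 1% × $2,860.00 = $28.60
Total: $305.17 + $28.60 = $333.77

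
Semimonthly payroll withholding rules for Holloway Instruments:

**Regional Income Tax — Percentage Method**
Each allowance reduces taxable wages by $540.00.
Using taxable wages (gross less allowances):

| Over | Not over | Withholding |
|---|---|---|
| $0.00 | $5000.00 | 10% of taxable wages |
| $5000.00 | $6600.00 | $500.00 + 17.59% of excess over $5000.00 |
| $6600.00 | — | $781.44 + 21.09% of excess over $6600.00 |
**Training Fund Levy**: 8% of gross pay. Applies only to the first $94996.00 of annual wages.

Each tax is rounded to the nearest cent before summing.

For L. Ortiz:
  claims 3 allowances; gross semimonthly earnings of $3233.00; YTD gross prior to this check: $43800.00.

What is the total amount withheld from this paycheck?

$419.94

Regional Income Tax: taxable = $3233.00 − 3×$540.00 = $1613.00
  10% × $1613.00 = $161.30
Training Fund Levy: 8% × $3233.00 = $258.64
Total: $161.30 + $258.64 = $419.94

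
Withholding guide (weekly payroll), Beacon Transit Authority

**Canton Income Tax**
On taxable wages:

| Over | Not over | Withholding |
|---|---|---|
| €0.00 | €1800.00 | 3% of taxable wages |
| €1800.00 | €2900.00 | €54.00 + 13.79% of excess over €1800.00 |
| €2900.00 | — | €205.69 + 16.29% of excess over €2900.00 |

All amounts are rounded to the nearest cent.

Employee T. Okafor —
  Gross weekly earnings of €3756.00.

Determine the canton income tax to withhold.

€345.13

Canton Income Tax: taxable = €3756.00
  €205.69 + 16.29% × (€3756.00 − €2900.00) = €205.69 + 16.29% × €856.00 = €345.13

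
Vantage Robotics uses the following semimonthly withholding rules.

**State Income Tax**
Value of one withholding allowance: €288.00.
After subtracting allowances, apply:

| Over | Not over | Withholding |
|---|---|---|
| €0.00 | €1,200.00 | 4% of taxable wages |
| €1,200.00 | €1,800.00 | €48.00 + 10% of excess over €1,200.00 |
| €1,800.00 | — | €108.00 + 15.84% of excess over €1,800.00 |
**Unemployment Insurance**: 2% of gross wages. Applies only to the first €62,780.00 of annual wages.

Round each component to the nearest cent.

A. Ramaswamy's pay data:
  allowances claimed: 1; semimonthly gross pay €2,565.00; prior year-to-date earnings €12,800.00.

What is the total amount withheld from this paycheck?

State Income Tax: taxable = €2,565.00 − 1×€288.00 = €2,277.00
  €108.00 + 15.84% × (€2,277.00 − €1,800.00) = €108.00 + 15.84% × €477.00 = €183.56
Unemployment Insurance: 2% × €2,565.00 = €51.30
Total: €183.56 + €51.30 = €234.86

€234.86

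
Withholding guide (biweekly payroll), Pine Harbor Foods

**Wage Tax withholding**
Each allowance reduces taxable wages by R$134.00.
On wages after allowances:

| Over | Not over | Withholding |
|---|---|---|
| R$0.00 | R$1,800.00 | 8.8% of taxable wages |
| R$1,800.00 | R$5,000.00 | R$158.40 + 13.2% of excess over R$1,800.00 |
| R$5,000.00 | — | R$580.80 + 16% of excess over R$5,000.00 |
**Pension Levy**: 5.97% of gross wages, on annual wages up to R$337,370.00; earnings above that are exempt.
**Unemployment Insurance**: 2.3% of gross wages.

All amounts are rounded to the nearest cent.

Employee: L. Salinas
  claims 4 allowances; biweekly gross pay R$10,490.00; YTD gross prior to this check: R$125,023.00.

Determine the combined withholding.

R$2,240.96

Wage Tax: taxable = R$10,490.00 − 4×R$134.00 = R$9,954.00
  R$580.80 + 16% × (R$9,954.00 − R$5,000.00) = R$580.80 + 16% × R$4,954.00 = R$1,373.44
Pension Levy: 5.97% × R$10,490.00 = R$626.25
Unemployment Insurance: 2.3% × R$10,490.00 = R$241.27
Total: R$1,373.44 + R$626.25 + R$241.27 = R$2,240.96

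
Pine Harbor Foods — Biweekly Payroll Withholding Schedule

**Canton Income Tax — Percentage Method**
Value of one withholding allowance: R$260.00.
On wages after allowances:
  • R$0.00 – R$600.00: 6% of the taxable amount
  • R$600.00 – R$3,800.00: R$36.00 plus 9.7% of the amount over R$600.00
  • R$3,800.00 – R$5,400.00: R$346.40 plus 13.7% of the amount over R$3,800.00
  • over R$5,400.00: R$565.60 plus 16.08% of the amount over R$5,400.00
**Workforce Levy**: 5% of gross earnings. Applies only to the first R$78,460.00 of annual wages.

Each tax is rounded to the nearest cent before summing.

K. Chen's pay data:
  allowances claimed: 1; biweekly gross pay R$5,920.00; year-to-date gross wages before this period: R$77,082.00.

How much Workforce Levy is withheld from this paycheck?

R$68.90

Workforce Levy: cap R$78,460.00 − YTD R$77,082.00 = R$1,378.00 subject; 5% × R$1,378.00 = R$68.90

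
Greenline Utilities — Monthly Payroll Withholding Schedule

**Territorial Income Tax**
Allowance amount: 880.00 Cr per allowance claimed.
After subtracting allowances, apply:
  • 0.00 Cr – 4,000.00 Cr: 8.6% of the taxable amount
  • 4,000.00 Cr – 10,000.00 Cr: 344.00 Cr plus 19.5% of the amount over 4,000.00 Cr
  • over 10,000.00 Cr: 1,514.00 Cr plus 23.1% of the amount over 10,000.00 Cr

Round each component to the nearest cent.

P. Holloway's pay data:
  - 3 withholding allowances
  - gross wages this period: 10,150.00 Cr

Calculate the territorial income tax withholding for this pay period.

1,028.45 Cr

Territorial Income Tax: taxable = 10,150.00 Cr − 3×880.00 Cr = 7,510.00 Cr
  344.00 Cr + 19.5% × (7,510.00 Cr − 4,000.00 Cr) = 344.00 Cr + 19.5% × 3,510.00 Cr = 1,028.45 Cr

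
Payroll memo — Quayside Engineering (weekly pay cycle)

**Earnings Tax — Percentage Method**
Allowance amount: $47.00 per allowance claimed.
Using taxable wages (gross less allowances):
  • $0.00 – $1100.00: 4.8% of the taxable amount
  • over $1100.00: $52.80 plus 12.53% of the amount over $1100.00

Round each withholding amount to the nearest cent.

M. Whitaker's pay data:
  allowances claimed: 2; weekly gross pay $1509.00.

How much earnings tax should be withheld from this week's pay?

Earnings Tax: taxable = $1509.00 − 2×$47.00 = $1415.00
  $52.80 + 12.53% × ($1415.00 − $1100.00) = $52.80 + 12.53% × $315.00 = $92.27

$92.27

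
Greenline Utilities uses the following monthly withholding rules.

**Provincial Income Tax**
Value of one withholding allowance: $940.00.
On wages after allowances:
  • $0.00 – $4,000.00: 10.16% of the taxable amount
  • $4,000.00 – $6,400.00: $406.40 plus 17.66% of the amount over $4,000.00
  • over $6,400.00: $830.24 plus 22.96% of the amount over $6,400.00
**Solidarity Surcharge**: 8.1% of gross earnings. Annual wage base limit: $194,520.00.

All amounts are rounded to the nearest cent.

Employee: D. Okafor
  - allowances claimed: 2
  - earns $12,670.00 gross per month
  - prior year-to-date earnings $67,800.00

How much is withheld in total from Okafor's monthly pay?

Provincial Income Tax: taxable = $12,670.00 − 2×$940.00 = $10,790.00
  $830.24 + 22.96% × ($10,790.00 − $6,400.00) = $830.24 + 22.96% × $4,390.00 = $1,838.18
Solidarity Surcharge: 8.1% × $12,670.00 = $1,026.27
Total: $1,838.18 + $1,026.27 = $2,864.45

$2,864.45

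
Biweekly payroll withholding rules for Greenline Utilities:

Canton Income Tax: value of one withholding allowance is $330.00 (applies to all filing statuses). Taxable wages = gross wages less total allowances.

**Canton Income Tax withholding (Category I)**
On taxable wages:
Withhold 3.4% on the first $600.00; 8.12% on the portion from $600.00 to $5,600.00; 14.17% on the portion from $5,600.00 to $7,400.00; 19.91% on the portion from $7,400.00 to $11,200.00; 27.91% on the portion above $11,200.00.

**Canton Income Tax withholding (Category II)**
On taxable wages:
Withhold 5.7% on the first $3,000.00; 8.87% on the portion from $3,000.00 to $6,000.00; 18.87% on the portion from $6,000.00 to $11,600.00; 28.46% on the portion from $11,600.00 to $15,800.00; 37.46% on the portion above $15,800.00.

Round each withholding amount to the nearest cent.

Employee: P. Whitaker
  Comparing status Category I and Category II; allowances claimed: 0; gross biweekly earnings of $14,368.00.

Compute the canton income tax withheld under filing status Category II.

$2,281.59

Canton Income Tax (Category II): taxable = $14,368.00
  $1,493.82 + 28.46% × ($14,368.00 − $11,600.00) = $1,493.82 + 28.46% × $2,768.00 = $2,281.59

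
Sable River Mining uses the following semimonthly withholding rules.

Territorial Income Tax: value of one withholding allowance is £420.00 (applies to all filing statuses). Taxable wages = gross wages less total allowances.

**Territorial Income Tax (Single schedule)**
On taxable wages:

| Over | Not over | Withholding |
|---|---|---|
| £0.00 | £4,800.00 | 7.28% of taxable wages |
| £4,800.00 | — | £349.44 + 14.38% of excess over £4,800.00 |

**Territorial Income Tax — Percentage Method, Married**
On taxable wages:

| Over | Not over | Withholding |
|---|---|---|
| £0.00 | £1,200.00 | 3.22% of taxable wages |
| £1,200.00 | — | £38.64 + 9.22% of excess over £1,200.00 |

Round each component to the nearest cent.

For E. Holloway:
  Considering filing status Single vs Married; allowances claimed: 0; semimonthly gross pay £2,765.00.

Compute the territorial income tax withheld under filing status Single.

Territorial Income Tax (Single): taxable = £2,765.00
  7.28% × £2,765.00 = £201.29

£201.29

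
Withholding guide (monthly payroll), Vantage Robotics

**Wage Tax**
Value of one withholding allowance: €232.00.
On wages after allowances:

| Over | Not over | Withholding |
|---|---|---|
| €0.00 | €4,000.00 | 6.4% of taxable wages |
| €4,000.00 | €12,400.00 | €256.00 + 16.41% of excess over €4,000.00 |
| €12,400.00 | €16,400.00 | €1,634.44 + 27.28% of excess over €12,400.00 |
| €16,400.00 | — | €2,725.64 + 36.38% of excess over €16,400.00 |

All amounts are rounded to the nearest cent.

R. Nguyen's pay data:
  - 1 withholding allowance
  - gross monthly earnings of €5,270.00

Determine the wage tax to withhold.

€426.34

Wage Tax: taxable = €5,270.00 − 1×€232.00 = €5,038.00
  €256.00 + 16.41% × (€5,038.00 − €4,000.00) = €256.00 + 16.41% × €1,038.00 = €426.34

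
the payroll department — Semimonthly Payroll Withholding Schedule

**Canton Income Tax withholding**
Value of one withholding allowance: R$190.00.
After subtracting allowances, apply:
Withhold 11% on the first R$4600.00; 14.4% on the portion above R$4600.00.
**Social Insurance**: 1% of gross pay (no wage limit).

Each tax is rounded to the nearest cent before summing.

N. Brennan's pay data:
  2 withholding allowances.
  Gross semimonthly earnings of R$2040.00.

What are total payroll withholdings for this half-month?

Canton Income Tax: taxable = R$2040.00 − 2×R$190.00 = R$1660.00
  11% × R$1660.00 = R$182.60
Social Insurance: 1% × R$2040.00 = R$20.40
Total: R$182.60 + R$20.40 = R$203.00

R$203.00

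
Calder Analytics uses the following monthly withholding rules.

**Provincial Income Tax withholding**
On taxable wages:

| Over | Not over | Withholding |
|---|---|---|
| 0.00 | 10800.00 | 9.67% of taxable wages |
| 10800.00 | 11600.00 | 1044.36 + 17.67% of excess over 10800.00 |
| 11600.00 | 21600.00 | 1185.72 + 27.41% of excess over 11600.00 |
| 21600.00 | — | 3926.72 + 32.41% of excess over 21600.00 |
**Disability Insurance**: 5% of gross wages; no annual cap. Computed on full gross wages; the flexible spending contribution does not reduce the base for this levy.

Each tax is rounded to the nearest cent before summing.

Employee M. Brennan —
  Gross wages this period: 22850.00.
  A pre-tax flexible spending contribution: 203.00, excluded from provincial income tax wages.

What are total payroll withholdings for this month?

Provincial Income Tax: taxable = 22850.00 − 203.00 = 22647.00
  3926.72 + 32.41% × (22647.00 − 21600.00) = 3926.72 + 32.41% × 1047.00 = 4266.05
Disability Insurance: 5% × 22850.00 = 1142.50
Total: 4266.05 + 1142.50 = 5408.55

5408.55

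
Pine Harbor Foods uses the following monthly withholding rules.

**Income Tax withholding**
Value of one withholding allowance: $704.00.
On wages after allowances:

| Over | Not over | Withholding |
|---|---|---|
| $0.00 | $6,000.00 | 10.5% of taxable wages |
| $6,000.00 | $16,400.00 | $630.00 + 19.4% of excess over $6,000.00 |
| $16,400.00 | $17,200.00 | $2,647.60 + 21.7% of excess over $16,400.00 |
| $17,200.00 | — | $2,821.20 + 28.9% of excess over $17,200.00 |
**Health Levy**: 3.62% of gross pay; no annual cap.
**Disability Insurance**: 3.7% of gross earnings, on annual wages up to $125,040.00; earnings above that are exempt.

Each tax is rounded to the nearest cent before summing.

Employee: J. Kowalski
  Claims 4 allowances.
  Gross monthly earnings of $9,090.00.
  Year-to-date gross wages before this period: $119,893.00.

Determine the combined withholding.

$1,202.66

Income Tax: taxable = $9,090.00 − 4×$704.00 = $6,274.00
  $630.00 + 19.4% × ($6,274.00 − $6,000.00) = $630.00 + 19.4% × $274.00 = $683.16
Health Levy: 3.62% × $9,090.00 = $329.06
Disability Insurance: cap $125,040.00 − YTD $119,893.00 = $5,147.00 subject; 3.7% × $5,147.00 = $190.44
Total: $683.16 + $329.06 + $190.44 = $1,202.66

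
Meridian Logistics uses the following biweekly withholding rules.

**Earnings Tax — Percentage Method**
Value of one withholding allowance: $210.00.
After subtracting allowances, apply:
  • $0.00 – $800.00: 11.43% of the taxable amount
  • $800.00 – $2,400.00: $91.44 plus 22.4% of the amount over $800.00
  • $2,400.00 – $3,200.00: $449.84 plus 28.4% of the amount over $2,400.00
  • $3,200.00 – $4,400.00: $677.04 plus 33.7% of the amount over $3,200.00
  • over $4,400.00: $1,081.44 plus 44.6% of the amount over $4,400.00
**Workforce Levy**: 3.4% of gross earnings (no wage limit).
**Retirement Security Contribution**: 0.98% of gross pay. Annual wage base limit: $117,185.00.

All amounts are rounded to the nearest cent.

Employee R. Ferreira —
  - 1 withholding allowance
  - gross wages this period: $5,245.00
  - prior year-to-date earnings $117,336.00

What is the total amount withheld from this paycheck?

$1,542.98

Earnings Tax: taxable = $5,245.00 − 1×$210.00 = $5,035.00
  $1,081.44 + 44.6% × ($5,035.00 − $4,400.00) = $1,081.44 + 44.6% × $635.00 = $1,364.65
Workforce Levy: 3.4% × $5,245.00 = $178.33
Retirement Security Contribution: YTD $117,336.00 ≥ cap $117,185.00 → $0.00
Total: $1,364.65 + $178.33 + $0.00 = $1,542.98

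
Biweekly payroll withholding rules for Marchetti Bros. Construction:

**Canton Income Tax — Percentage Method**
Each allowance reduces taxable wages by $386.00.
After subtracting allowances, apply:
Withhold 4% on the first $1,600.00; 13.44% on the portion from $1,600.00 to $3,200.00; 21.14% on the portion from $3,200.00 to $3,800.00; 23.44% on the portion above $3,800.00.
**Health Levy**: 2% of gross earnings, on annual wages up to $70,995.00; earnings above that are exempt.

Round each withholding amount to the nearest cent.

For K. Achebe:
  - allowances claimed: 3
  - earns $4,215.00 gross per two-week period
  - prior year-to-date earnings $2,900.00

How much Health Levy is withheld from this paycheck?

Health Levy: 2% × $4,215.00 = $84.30

$84.30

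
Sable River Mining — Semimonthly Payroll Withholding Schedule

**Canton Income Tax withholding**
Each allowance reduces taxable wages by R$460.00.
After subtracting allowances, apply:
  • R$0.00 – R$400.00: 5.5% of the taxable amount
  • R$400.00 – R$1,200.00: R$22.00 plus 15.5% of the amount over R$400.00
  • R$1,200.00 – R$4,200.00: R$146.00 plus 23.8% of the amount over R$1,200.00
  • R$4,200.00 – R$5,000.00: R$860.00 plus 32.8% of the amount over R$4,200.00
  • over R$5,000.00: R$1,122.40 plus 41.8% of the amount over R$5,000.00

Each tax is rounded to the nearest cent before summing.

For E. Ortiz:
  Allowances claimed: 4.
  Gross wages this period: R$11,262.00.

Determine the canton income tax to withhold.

Canton Income Tax: taxable = R$11,262.00 − 4×R$460.00 = R$9,422.00
  R$1,122.40 + 41.8% × (R$9,422.00 − R$5,000.00) = R$1,122.40 + 41.8% × R$4,422.00 = R$2,970.80

R$2,970.80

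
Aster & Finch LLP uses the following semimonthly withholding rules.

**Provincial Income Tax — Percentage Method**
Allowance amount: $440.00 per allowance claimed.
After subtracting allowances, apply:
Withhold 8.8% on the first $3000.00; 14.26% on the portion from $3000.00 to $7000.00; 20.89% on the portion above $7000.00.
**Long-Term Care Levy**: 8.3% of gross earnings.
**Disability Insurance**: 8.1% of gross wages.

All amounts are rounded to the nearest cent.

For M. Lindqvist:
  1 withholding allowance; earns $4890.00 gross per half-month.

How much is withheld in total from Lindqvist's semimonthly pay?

Provincial Income Tax: taxable = $4890.00 − 1×$440.00 = $4450.00
  $264.00 + 14.26% × ($4450.00 − $3000.00) = $264.00 + 14.26% × $1450.00 = $470.77
Long-Term Care Levy: 8.3% × $4890.00 = $405.87
Disability Insurance: 8.1% × $4890.00 = $396.09
Total: $470.77 + $405.87 + $396.09 = $1272.73

$1272.73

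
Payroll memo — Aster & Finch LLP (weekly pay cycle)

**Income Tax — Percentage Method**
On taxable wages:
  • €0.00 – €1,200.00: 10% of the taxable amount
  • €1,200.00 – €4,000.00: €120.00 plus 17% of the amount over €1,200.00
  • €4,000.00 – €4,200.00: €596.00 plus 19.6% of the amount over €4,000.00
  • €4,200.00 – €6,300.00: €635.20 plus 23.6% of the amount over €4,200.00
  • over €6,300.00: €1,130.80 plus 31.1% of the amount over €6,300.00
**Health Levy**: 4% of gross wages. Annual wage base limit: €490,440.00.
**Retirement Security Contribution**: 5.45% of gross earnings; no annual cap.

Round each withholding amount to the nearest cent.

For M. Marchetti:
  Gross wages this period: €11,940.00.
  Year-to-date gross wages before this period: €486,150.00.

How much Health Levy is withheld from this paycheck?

€171.60

Health Levy: cap €490,440.00 − YTD €486,150.00 = €4,290.00 subject; 4% × €4,290.00 = €171.60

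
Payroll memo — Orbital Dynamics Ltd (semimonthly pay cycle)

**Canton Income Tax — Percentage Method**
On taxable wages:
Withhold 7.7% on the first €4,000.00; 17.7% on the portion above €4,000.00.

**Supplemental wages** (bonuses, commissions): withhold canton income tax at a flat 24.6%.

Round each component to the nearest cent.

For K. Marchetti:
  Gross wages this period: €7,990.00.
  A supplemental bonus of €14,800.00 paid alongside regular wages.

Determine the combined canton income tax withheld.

Canton Income Tax: taxable = €7,990.00
  €308.00 + 17.7% × (€7,990.00 − €4,000.00) = €308.00 + 17.7% × €3,990.00 = €1,014.23
Supplemental (24.6% flat on bonus): 24.6% × €14,800.00 = €3,640.80
Total canton income tax: €1,014.23 + €3,640.80 = €4,655.03

€4,655.03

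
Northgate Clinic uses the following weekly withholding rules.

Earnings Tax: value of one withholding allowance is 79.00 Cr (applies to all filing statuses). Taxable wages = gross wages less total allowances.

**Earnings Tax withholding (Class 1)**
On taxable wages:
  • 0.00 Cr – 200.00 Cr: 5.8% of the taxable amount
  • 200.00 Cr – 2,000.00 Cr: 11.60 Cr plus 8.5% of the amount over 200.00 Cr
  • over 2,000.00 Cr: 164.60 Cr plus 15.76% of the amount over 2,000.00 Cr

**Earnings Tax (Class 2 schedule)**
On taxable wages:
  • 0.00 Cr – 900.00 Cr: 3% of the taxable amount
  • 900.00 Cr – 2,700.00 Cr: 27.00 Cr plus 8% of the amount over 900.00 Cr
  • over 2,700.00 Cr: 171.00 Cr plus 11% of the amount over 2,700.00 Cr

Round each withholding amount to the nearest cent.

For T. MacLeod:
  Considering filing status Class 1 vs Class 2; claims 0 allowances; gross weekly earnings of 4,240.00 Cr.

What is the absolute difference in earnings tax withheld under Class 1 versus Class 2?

177.22 Cr

Earnings Tax (Class 1): taxable = 4,240.00 Cr
  164.60 Cr + 15.76% × (4,240.00 Cr − 2,000.00 Cr) = 164.60 Cr + 15.76% × 2,240.00 Cr = 517.62 Cr
Earnings Tax (Class 2): taxable = 4,240.00 Cr
  171.00 Cr + 11% × (4,240.00 Cr − 2,700.00 Cr) = 171.00 Cr + 11% × 1,540.00 Cr = 340.40 Cr
Difference: |517.62 Cr − 340.40 Cr| = 177.22 Cr (higher under Class 1)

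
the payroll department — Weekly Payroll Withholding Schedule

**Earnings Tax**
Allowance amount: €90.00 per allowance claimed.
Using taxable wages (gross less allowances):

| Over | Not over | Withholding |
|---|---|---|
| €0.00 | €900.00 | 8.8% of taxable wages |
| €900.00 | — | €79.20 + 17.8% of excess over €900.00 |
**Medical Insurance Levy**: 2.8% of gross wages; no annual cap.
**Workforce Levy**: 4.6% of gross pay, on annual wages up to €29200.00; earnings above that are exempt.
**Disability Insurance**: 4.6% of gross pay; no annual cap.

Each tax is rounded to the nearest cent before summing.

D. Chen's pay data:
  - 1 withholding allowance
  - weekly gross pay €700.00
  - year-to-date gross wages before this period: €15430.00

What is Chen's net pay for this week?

€562.32

Earnings Tax: taxable = €700.00 − 1×€90.00 = €610.00
  8.8% × €610.00 = €53.68
Medical Insurance Levy: 2.8% × €700.00 = €19.60
Workforce Levy: 4.6% × €700.00 = €32.20
Disability Insurance: 4.6% × €700.00 = €32.20
Total withheld: €53.68 + €19.60 + €32.20 + €32.20 = €137.68
Net pay: €700.00 − €137.68 = €562.32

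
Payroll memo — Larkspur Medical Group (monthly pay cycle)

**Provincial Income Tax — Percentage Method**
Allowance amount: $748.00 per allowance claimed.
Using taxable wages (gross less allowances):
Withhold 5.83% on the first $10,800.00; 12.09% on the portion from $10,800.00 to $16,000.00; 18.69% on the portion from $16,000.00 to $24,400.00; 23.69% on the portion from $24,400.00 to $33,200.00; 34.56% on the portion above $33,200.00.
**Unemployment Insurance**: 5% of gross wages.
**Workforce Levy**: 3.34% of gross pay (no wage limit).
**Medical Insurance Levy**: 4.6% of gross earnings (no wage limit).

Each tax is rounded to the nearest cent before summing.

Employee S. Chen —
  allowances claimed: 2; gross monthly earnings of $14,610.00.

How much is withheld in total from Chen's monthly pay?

$2,799.93

Provincial Income Tax: taxable = $14,610.00 − 2×$748.00 = $13,114.00
  $629.64 + 12.09% × ($13,114.00 − $10,800.00) = $629.64 + 12.09% × $2,314.00 = $909.40
Unemployment Insurance: 5% × $14,610.00 = $730.50
Workforce Levy: 3.34% × $14,610.00 = $487.97
Medical Insurance Levy: 4.6% × $14,610.00 = $672.06
Total: $909.40 + $730.50 + $487.97 + $672.06 = $2,799.93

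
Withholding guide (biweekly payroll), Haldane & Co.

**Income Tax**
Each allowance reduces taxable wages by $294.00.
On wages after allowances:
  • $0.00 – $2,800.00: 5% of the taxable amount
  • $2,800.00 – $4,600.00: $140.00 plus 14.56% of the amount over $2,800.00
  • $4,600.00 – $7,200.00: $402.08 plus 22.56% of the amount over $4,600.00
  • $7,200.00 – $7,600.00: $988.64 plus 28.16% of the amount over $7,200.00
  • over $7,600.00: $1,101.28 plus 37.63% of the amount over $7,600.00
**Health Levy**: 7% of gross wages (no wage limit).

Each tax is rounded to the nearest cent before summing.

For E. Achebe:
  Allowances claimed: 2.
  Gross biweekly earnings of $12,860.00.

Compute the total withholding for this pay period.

Income Tax: taxable = $12,860.00 − 2×$294.00 = $12,272.00
  $1,101.28 + 37.63% × ($12,272.00 − $7,600.00) = $1,101.28 + 37.63% × $4,672.00 = $2,859.35
Health Levy: 7% × $12,860.00 = $900.20
Total: $2,859.35 + $900.20 = $3,759.55

$3,759.55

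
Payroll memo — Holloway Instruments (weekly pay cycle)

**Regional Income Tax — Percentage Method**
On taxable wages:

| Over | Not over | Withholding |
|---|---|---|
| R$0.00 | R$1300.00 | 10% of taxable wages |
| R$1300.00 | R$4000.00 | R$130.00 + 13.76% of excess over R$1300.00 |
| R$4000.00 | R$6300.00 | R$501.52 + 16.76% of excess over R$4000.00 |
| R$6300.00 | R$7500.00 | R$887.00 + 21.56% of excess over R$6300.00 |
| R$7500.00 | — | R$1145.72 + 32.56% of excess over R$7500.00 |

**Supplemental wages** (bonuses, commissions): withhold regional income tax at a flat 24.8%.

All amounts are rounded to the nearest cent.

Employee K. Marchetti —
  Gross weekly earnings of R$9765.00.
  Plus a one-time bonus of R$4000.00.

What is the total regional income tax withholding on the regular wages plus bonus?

Regional Income Tax: taxable = R$9765.00
  R$1145.72 + 32.56% × (R$9765.00 − R$7500.00) = R$1145.72 + 32.56% × R$2265.00 = R$1883.20
Supplemental (24.8% flat on bonus): 24.8% × R$4000.00 = R$992.00
Total regional income tax: R$1883.20 + R$992.00 = R$2875.20

R$2875.20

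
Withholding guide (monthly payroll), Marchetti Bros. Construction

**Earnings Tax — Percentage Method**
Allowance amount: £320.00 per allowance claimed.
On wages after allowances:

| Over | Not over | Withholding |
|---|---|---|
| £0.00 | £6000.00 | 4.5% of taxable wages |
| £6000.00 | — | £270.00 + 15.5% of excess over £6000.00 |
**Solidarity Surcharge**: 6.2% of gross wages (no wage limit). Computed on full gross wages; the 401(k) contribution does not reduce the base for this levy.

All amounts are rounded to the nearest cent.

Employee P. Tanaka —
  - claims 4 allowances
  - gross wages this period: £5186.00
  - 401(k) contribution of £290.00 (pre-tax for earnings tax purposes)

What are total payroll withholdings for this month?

Earnings Tax: taxable = £5186.00 − £290.00 − 4×£320.00 = £3616.00
  4.5% × £3616.00 = £162.72
Solidarity Surcharge: 6.2% × £5186.00 = £321.53
Total: £162.72 + £321.53 = £484.25

£484.25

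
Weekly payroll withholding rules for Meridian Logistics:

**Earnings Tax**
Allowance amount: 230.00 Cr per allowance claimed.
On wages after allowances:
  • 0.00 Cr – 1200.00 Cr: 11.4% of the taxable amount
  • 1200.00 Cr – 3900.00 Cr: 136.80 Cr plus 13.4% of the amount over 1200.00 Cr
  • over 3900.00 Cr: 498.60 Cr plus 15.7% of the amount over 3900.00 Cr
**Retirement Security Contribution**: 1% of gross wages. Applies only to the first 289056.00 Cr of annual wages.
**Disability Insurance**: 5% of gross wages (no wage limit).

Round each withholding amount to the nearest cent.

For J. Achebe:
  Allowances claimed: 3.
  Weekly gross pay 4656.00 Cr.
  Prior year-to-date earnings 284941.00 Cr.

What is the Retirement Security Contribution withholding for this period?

Retirement Security Contribution: cap 289056.00 Cr − YTD 284941.00 Cr = 4115.00 Cr subject; 1% × 4115.00 Cr = 41.15 Cr

41.15 Cr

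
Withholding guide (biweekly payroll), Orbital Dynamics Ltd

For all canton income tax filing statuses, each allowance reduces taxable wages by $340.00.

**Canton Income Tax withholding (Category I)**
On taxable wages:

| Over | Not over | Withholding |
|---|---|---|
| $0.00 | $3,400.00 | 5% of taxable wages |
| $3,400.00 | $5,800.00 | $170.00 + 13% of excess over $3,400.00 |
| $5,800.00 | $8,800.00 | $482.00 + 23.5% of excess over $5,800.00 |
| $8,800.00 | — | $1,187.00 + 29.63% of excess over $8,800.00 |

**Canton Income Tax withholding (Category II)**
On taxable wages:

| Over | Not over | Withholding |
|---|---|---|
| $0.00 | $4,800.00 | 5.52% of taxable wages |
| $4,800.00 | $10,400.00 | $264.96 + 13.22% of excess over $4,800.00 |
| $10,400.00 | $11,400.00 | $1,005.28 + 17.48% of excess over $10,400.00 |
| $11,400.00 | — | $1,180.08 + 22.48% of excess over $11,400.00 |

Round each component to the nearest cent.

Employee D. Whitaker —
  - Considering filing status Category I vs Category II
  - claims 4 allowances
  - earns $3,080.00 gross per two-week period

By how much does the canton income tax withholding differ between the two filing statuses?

Canton Income Tax (Category I): taxable = $3,080.00 − 4×$340.00 = $1,720.00
  5% × $1,720.00 = $86.00
Canton Income Tax (Category II): taxable = $3,080.00 − 4×$340.00 = $1,720.00
  5.52% × $1,720.00 = $94.94
Difference: |$86.00 − $94.94| = $8.94 (higher under Category II)

$8.94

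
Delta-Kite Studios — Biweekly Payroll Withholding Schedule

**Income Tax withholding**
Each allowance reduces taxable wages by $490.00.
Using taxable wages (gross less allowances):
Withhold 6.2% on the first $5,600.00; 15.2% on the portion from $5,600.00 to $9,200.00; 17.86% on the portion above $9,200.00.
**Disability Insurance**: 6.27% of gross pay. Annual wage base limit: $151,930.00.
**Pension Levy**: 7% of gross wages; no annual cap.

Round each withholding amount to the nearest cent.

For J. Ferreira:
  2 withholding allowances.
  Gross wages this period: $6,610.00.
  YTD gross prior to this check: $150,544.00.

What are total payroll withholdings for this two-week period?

Income Tax: taxable = $6,610.00 − 2×$490.00 = $5,630.00
  $347.20 + 15.2% × ($5,630.00 − $5,600.00) = $347.20 + 15.2% × $30.00 = $351.76
Disability Insurance: cap $151,930.00 − YTD $150,544.00 = $1,386.00 subject; 6.27% × $1,386.00 = $86.90
Pension Levy: 7% × $6,610.00 = $462.70
Total: $351.76 + $86.90 + $462.70 = $901.36

$901.36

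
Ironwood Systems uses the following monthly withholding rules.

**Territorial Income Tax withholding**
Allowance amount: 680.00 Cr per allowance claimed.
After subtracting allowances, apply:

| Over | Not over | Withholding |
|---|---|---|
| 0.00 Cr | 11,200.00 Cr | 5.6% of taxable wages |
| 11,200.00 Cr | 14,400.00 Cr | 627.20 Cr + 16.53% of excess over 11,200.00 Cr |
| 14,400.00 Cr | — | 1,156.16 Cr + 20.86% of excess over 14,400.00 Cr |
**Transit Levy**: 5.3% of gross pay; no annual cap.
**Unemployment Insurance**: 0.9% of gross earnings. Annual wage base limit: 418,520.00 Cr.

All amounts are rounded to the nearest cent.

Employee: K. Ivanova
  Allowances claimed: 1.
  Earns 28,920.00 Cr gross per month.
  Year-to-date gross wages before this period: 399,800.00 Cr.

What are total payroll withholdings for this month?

Territorial Income Tax: taxable = 28,920.00 Cr − 1×680.00 Cr = 28,240.00 Cr
  1,156.16 Cr + 20.86% × (28,240.00 Cr − 14,400.00 Cr) = 1,156.16 Cr + 20.86% × 13,840.00 Cr = 4,043.18 Cr
Transit Levy: 5.3% × 28,920.00 Cr = 1,532.76 Cr
Unemployment Insurance: cap 418,520.00 Cr − YTD 399,800.00 Cr = 18,720.00 Cr subject; 0.9% × 18,720.00 Cr = 168.48 Cr
Total: 4,043.18 Cr + 1,532.76 Cr + 168.48 Cr = 5,744.42 Cr

5,744.42 Cr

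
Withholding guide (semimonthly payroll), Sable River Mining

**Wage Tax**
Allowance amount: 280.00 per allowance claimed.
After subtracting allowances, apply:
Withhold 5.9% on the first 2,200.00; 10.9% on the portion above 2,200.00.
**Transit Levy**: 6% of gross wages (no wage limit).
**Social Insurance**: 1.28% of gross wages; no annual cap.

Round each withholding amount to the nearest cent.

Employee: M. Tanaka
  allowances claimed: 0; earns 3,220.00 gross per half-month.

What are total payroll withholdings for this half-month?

Wage Tax: taxable = 3,220.00
  129.80 + 10.9% × (3,220.00 − 2,200.00) = 129.80 + 10.9% × 1,020.00 = 240.98
Transit Levy: 6% × 3,220.00 = 193.20
Social Insurance: 1.28% × 3,220.00 = 41.22
Total: 240.98 + 193.20 + 41.22 = 475.40

475.40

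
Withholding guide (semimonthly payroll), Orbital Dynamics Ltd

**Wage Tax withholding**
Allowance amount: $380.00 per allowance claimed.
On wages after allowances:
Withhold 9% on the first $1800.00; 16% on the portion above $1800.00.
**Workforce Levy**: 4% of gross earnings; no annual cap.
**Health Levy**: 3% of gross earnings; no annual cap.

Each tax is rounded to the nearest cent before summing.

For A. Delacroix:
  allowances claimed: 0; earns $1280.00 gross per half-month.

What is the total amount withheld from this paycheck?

$204.80

Wage Tax: taxable = $1280.00
  9% × $1280.00 = $115.20
Workforce Levy: 4% × $1280.00 = $51.20
Health Levy: 3% × $1280.00 = $38.40
Total: $115.20 + $51.20 + $38.40 = $204.80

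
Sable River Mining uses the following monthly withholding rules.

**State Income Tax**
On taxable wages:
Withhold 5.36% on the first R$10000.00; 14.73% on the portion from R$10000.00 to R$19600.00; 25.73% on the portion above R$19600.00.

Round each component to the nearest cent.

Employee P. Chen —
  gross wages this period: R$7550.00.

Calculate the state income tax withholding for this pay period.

R$404.68

State Income Tax: taxable = R$7550.00
  5.36% × R$7550.00 = R$404.68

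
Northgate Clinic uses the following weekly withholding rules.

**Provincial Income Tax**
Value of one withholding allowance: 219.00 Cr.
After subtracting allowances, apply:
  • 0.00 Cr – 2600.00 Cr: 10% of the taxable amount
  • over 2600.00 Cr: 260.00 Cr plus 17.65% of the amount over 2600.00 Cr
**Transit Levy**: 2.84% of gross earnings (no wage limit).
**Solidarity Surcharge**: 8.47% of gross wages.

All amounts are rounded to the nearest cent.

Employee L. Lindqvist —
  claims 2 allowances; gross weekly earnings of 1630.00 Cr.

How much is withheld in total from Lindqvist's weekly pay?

Provincial Income Tax: taxable = 1630.00 Cr − 2×219.00 Cr = 1192.00 Cr
  10% × 1192.00 Cr = 119.20 Cr
Transit Levy: 2.84% × 1630.00 Cr = 46.29 Cr
Solidarity Surcharge: 8.47% × 1630.00 Cr = 138.06 Cr
Total: 119.20 Cr + 46.29 Cr + 138.06 Cr = 303.55 Cr

303.55 Cr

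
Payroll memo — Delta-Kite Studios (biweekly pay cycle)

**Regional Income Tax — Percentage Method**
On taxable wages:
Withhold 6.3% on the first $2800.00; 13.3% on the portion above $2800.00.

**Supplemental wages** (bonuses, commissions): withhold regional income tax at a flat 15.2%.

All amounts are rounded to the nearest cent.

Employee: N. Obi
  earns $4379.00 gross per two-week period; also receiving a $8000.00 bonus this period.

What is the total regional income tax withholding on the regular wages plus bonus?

Regional Income Tax: taxable = $4379.00
  $176.40 + 13.3% × ($4379.00 − $2800.00) = $176.40 + 13.3% × $1579.00 = $386.41
Supplemental (15.2% flat on bonus): 15.2% × $8000.00 = $1216.00
Total regional income tax: $386.41 + $1216.00 = $1602.41

$1602.41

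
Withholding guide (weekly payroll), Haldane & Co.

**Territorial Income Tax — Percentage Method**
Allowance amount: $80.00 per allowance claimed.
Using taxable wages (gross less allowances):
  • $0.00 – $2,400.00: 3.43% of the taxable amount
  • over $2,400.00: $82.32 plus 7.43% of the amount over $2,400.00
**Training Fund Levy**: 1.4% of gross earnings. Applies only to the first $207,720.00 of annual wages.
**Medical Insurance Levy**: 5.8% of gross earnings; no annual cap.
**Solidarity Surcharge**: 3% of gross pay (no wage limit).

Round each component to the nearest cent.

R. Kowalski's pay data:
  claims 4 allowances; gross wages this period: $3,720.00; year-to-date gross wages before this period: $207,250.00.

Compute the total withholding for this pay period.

Territorial Income Tax: taxable = $3,720.00 − 4×$80.00 = $3,400.00
  $82.32 + 7.43% × ($3,400.00 − $2,400.00) = $82.32 + 7.43% × $1,000.00 = $156.62
Training Fund Levy: cap $207,720.00 − YTD $207,250.00 = $470.00 subject; 1.4% × $470.00 = $6.58
Medical Insurance Levy: 5.8% × $3,720.00 = $215.76
Solidarity Surcharge: 3% × $3,720.00 = $111.60
Total: $156.62 + $6.58 + $215.76 + $111.60 = $490.56

$490.56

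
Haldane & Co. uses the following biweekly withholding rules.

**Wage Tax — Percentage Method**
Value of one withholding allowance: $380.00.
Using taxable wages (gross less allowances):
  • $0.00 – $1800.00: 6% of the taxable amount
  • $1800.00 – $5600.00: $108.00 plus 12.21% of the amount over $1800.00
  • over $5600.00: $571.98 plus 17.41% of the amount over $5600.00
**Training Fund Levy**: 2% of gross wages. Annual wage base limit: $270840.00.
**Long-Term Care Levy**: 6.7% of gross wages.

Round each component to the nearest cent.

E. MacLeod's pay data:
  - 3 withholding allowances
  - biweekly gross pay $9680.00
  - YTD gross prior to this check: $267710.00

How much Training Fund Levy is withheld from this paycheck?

$62.60

Training Fund Levy: cap $270840.00 − YTD $267710.00 = $3130.00 subject; 2% × $3130.00 = $62.60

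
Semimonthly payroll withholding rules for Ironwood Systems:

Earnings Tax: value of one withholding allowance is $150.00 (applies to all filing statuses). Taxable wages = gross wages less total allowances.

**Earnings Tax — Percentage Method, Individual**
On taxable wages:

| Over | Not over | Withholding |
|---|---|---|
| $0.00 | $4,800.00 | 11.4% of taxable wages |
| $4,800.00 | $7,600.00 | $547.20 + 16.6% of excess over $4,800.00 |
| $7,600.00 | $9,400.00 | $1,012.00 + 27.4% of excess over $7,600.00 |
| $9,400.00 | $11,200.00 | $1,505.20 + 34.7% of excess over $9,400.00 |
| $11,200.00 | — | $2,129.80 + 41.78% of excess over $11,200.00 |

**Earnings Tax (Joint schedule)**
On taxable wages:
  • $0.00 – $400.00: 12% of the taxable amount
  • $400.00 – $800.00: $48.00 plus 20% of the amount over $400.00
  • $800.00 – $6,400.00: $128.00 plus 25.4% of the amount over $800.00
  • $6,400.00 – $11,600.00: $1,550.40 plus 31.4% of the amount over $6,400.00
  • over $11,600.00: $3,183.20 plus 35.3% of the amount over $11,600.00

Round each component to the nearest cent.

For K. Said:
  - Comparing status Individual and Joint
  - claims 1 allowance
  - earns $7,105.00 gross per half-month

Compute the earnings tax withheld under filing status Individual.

Earnings Tax (Individual): taxable = $7,105.00 − 1×$150.00 = $6,955.00
  $547.20 + 16.6% × ($6,955.00 − $4,800.00) = $547.20 + 16.6% × $2,155.00 = $904.93

$904.93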